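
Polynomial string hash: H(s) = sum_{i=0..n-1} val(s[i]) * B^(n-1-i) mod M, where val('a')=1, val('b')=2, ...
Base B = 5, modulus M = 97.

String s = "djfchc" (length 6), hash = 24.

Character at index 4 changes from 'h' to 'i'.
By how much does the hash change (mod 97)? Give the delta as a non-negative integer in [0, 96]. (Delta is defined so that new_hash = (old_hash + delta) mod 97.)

Delta formula: (val(new) - val(old)) * B^(n-1-k) mod M
  val('i') - val('h') = 9 - 8 = 1
  B^(n-1-k) = 5^1 mod 97 = 5
  Delta = 1 * 5 mod 97 = 5

Answer: 5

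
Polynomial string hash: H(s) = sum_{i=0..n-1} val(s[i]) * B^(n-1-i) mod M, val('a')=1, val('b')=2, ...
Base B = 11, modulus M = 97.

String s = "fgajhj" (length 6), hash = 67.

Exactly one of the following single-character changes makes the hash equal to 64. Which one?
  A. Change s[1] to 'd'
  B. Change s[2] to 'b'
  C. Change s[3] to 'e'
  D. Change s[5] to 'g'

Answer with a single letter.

Answer: D

Derivation:
Option A: s[1]='g'->'d', delta=(4-7)*11^4 mod 97 = 18, hash=67+18 mod 97 = 85
Option B: s[2]='a'->'b', delta=(2-1)*11^3 mod 97 = 70, hash=67+70 mod 97 = 40
Option C: s[3]='j'->'e', delta=(5-10)*11^2 mod 97 = 74, hash=67+74 mod 97 = 44
Option D: s[5]='j'->'g', delta=(7-10)*11^0 mod 97 = 94, hash=67+94 mod 97 = 64 <-- target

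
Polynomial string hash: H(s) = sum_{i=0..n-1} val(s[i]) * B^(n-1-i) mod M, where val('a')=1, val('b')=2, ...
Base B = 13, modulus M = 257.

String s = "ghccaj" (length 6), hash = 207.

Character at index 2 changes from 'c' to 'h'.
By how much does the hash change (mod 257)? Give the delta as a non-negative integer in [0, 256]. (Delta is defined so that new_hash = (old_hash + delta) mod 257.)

Delta formula: (val(new) - val(old)) * B^(n-1-k) mod M
  val('h') - val('c') = 8 - 3 = 5
  B^(n-1-k) = 13^3 mod 257 = 141
  Delta = 5 * 141 mod 257 = 191

Answer: 191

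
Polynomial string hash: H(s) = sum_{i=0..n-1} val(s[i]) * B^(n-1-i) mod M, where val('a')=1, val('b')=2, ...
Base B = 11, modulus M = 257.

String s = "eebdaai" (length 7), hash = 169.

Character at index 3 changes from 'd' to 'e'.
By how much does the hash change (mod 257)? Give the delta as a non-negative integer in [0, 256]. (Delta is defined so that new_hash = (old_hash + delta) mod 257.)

Answer: 46

Derivation:
Delta formula: (val(new) - val(old)) * B^(n-1-k) mod M
  val('e') - val('d') = 5 - 4 = 1
  B^(n-1-k) = 11^3 mod 257 = 46
  Delta = 1 * 46 mod 257 = 46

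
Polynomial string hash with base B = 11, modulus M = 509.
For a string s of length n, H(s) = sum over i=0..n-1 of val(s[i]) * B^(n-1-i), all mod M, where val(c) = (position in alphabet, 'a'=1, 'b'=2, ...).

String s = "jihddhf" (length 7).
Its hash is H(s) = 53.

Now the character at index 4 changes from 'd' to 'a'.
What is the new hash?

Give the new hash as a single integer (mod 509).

val('d') = 4, val('a') = 1
Position k = 4, exponent = n-1-k = 2
B^2 mod M = 11^2 mod 509 = 121
Delta = (1 - 4) * 121 mod 509 = 146
New hash = (53 + 146) mod 509 = 199

Answer: 199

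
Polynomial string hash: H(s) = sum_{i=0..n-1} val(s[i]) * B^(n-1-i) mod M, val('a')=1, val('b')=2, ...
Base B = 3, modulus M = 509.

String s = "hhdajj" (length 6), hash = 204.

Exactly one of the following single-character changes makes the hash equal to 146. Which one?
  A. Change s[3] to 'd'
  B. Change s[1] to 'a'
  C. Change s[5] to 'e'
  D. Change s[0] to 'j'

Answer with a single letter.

Answer: B

Derivation:
Option A: s[3]='a'->'d', delta=(4-1)*3^2 mod 509 = 27, hash=204+27 mod 509 = 231
Option B: s[1]='h'->'a', delta=(1-8)*3^4 mod 509 = 451, hash=204+451 mod 509 = 146 <-- target
Option C: s[5]='j'->'e', delta=(5-10)*3^0 mod 509 = 504, hash=204+504 mod 509 = 199
Option D: s[0]='h'->'j', delta=(10-8)*3^5 mod 509 = 486, hash=204+486 mod 509 = 181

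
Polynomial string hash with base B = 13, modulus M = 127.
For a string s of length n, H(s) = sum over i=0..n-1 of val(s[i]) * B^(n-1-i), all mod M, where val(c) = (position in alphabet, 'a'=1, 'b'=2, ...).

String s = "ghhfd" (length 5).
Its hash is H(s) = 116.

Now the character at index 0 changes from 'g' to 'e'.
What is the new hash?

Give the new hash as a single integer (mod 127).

Answer: 17

Derivation:
val('g') = 7, val('e') = 5
Position k = 0, exponent = n-1-k = 4
B^4 mod M = 13^4 mod 127 = 113
Delta = (5 - 7) * 113 mod 127 = 28
New hash = (116 + 28) mod 127 = 17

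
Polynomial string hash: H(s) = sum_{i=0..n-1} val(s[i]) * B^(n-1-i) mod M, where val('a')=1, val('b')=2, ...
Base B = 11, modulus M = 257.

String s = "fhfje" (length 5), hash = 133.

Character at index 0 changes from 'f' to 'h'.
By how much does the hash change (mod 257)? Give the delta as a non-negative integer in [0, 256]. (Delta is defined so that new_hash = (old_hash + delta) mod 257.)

Delta formula: (val(new) - val(old)) * B^(n-1-k) mod M
  val('h') - val('f') = 8 - 6 = 2
  B^(n-1-k) = 11^4 mod 257 = 249
  Delta = 2 * 249 mod 257 = 241

Answer: 241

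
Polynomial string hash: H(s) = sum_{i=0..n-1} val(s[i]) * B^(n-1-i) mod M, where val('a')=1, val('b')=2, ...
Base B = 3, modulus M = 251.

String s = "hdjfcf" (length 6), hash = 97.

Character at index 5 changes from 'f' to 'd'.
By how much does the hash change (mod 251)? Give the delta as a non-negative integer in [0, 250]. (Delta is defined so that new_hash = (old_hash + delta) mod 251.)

Answer: 249

Derivation:
Delta formula: (val(new) - val(old)) * B^(n-1-k) mod M
  val('d') - val('f') = 4 - 6 = -2
  B^(n-1-k) = 3^0 mod 251 = 1
  Delta = -2 * 1 mod 251 = 249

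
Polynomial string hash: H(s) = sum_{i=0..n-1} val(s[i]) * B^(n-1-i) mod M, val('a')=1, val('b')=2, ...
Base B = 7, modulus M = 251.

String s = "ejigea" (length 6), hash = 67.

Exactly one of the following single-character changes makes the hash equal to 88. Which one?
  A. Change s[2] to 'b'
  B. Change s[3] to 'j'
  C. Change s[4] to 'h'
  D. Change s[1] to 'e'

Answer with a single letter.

Option A: s[2]='i'->'b', delta=(2-9)*7^3 mod 251 = 109, hash=67+109 mod 251 = 176
Option B: s[3]='g'->'j', delta=(10-7)*7^2 mod 251 = 147, hash=67+147 mod 251 = 214
Option C: s[4]='e'->'h', delta=(8-5)*7^1 mod 251 = 21, hash=67+21 mod 251 = 88 <-- target
Option D: s[1]='j'->'e', delta=(5-10)*7^4 mod 251 = 43, hash=67+43 mod 251 = 110

Answer: C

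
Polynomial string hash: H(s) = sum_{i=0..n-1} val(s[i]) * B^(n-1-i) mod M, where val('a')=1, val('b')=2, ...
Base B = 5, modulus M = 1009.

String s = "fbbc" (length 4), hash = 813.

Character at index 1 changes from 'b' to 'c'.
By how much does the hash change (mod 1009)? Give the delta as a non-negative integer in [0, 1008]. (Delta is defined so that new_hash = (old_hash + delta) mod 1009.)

Delta formula: (val(new) - val(old)) * B^(n-1-k) mod M
  val('c') - val('b') = 3 - 2 = 1
  B^(n-1-k) = 5^2 mod 1009 = 25
  Delta = 1 * 25 mod 1009 = 25

Answer: 25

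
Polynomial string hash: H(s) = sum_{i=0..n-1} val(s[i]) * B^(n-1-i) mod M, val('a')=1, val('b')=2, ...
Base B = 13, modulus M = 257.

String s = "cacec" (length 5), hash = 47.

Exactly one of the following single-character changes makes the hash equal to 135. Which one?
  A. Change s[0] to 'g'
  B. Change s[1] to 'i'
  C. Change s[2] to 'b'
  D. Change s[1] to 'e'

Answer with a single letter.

Answer: C

Derivation:
Option A: s[0]='c'->'g', delta=(7-3)*13^4 mod 257 = 136, hash=47+136 mod 257 = 183
Option B: s[1]='a'->'i', delta=(9-1)*13^3 mod 257 = 100, hash=47+100 mod 257 = 147
Option C: s[2]='c'->'b', delta=(2-3)*13^2 mod 257 = 88, hash=47+88 mod 257 = 135 <-- target
Option D: s[1]='a'->'e', delta=(5-1)*13^3 mod 257 = 50, hash=47+50 mod 257 = 97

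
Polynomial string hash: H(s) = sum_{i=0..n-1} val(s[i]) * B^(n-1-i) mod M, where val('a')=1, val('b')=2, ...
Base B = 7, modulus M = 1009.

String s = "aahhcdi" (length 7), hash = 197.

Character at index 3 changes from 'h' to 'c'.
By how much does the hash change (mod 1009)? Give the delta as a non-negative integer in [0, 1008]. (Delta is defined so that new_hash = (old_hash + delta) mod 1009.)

Answer: 303

Derivation:
Delta formula: (val(new) - val(old)) * B^(n-1-k) mod M
  val('c') - val('h') = 3 - 8 = -5
  B^(n-1-k) = 7^3 mod 1009 = 343
  Delta = -5 * 343 mod 1009 = 303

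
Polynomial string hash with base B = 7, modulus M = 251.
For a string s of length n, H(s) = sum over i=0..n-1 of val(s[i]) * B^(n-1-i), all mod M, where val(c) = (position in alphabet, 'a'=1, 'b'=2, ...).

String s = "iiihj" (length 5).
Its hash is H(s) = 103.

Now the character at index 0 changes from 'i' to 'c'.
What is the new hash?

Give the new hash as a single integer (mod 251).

val('i') = 9, val('c') = 3
Position k = 0, exponent = n-1-k = 4
B^4 mod M = 7^4 mod 251 = 142
Delta = (3 - 9) * 142 mod 251 = 152
New hash = (103 + 152) mod 251 = 4

Answer: 4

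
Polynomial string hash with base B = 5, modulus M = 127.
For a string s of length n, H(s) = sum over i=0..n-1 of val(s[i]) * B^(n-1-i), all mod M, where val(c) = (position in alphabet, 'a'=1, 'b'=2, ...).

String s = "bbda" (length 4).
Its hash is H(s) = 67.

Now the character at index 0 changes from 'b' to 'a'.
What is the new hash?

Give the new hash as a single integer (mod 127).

Answer: 69

Derivation:
val('b') = 2, val('a') = 1
Position k = 0, exponent = n-1-k = 3
B^3 mod M = 5^3 mod 127 = 125
Delta = (1 - 2) * 125 mod 127 = 2
New hash = (67 + 2) mod 127 = 69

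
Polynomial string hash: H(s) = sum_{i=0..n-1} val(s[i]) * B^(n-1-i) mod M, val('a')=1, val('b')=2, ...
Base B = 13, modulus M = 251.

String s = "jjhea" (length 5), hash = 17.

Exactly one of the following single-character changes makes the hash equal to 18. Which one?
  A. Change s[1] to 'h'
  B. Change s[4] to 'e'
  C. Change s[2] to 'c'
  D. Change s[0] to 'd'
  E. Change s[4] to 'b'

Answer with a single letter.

Option A: s[1]='j'->'h', delta=(8-10)*13^3 mod 251 = 124, hash=17+124 mod 251 = 141
Option B: s[4]='a'->'e', delta=(5-1)*13^0 mod 251 = 4, hash=17+4 mod 251 = 21
Option C: s[2]='h'->'c', delta=(3-8)*13^2 mod 251 = 159, hash=17+159 mod 251 = 176
Option D: s[0]='j'->'d', delta=(4-10)*13^4 mod 251 = 67, hash=17+67 mod 251 = 84
Option E: s[4]='a'->'b', delta=(2-1)*13^0 mod 251 = 1, hash=17+1 mod 251 = 18 <-- target

Answer: E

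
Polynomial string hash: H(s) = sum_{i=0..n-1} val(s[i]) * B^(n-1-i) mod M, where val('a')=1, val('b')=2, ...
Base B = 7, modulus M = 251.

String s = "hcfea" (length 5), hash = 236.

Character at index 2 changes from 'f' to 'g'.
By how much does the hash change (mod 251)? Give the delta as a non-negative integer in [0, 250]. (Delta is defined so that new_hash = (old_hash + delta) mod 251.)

Delta formula: (val(new) - val(old)) * B^(n-1-k) mod M
  val('g') - val('f') = 7 - 6 = 1
  B^(n-1-k) = 7^2 mod 251 = 49
  Delta = 1 * 49 mod 251 = 49

Answer: 49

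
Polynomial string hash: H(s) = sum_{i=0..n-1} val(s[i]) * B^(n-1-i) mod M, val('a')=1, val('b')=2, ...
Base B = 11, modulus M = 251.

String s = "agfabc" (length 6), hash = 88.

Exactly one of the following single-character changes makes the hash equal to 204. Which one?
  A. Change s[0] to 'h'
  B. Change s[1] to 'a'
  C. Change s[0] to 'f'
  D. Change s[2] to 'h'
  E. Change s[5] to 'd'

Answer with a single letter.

Answer: A

Derivation:
Option A: s[0]='a'->'h', delta=(8-1)*11^5 mod 251 = 116, hash=88+116 mod 251 = 204 <-- target
Option B: s[1]='g'->'a', delta=(1-7)*11^4 mod 251 = 4, hash=88+4 mod 251 = 92
Option C: s[0]='a'->'f', delta=(6-1)*11^5 mod 251 = 47, hash=88+47 mod 251 = 135
Option D: s[2]='f'->'h', delta=(8-6)*11^3 mod 251 = 152, hash=88+152 mod 251 = 240
Option E: s[5]='c'->'d', delta=(4-3)*11^0 mod 251 = 1, hash=88+1 mod 251 = 89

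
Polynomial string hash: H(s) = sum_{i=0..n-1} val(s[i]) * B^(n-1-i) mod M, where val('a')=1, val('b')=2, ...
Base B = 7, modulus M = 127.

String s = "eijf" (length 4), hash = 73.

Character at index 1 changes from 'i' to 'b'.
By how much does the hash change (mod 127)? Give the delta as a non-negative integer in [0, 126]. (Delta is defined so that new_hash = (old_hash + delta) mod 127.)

Delta formula: (val(new) - val(old)) * B^(n-1-k) mod M
  val('b') - val('i') = 2 - 9 = -7
  B^(n-1-k) = 7^2 mod 127 = 49
  Delta = -7 * 49 mod 127 = 38

Answer: 38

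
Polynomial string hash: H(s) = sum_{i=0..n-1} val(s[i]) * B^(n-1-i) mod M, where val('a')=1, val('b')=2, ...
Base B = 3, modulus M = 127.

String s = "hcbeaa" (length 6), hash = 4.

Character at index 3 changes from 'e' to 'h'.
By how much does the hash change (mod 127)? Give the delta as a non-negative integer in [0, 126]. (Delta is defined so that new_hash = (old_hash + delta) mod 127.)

Delta formula: (val(new) - val(old)) * B^(n-1-k) mod M
  val('h') - val('e') = 8 - 5 = 3
  B^(n-1-k) = 3^2 mod 127 = 9
  Delta = 3 * 9 mod 127 = 27

Answer: 27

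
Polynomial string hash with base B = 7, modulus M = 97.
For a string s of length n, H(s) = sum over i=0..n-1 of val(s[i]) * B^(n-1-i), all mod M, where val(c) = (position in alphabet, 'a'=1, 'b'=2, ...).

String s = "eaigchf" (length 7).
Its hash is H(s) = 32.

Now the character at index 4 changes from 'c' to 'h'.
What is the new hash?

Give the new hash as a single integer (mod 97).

Answer: 83

Derivation:
val('c') = 3, val('h') = 8
Position k = 4, exponent = n-1-k = 2
B^2 mod M = 7^2 mod 97 = 49
Delta = (8 - 3) * 49 mod 97 = 51
New hash = (32 + 51) mod 97 = 83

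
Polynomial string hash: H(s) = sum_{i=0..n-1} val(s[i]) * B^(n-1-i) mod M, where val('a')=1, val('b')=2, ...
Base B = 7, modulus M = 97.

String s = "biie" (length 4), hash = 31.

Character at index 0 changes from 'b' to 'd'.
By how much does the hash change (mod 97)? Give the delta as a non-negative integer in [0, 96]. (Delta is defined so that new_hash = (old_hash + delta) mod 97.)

Delta formula: (val(new) - val(old)) * B^(n-1-k) mod M
  val('d') - val('b') = 4 - 2 = 2
  B^(n-1-k) = 7^3 mod 97 = 52
  Delta = 2 * 52 mod 97 = 7

Answer: 7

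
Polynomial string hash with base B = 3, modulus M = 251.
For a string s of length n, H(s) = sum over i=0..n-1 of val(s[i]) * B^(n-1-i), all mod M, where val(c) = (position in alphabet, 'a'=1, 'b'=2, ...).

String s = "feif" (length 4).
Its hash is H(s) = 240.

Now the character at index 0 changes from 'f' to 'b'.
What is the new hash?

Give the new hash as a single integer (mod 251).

Answer: 132

Derivation:
val('f') = 6, val('b') = 2
Position k = 0, exponent = n-1-k = 3
B^3 mod M = 3^3 mod 251 = 27
Delta = (2 - 6) * 27 mod 251 = 143
New hash = (240 + 143) mod 251 = 132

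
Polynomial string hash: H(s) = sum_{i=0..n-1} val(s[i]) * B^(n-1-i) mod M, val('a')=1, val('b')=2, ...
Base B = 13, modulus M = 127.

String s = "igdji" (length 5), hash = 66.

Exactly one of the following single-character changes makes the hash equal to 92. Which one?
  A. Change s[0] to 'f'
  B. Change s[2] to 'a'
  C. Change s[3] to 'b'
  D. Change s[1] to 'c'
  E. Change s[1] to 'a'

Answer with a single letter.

Option A: s[0]='i'->'f', delta=(6-9)*13^4 mod 127 = 42, hash=66+42 mod 127 = 108
Option B: s[2]='d'->'a', delta=(1-4)*13^2 mod 127 = 1, hash=66+1 mod 127 = 67
Option C: s[3]='j'->'b', delta=(2-10)*13^1 mod 127 = 23, hash=66+23 mod 127 = 89
Option D: s[1]='g'->'c', delta=(3-7)*13^3 mod 127 = 102, hash=66+102 mod 127 = 41
Option E: s[1]='g'->'a', delta=(1-7)*13^3 mod 127 = 26, hash=66+26 mod 127 = 92 <-- target

Answer: E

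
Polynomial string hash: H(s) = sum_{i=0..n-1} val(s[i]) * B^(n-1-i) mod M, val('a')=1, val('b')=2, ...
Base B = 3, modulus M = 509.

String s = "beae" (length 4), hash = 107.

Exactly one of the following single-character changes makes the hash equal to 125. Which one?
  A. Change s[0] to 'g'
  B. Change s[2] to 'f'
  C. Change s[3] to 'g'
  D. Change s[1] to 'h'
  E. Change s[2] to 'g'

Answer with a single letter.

Option A: s[0]='b'->'g', delta=(7-2)*3^3 mod 509 = 135, hash=107+135 mod 509 = 242
Option B: s[2]='a'->'f', delta=(6-1)*3^1 mod 509 = 15, hash=107+15 mod 509 = 122
Option C: s[3]='e'->'g', delta=(7-5)*3^0 mod 509 = 2, hash=107+2 mod 509 = 109
Option D: s[1]='e'->'h', delta=(8-5)*3^2 mod 509 = 27, hash=107+27 mod 509 = 134
Option E: s[2]='a'->'g', delta=(7-1)*3^1 mod 509 = 18, hash=107+18 mod 509 = 125 <-- target

Answer: E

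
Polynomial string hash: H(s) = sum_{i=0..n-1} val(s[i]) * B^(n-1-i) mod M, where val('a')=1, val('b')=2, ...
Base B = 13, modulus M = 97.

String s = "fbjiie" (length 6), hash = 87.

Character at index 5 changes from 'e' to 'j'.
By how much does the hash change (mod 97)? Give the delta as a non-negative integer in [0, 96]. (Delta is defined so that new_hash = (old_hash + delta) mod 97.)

Answer: 5

Derivation:
Delta formula: (val(new) - val(old)) * B^(n-1-k) mod M
  val('j') - val('e') = 10 - 5 = 5
  B^(n-1-k) = 13^0 mod 97 = 1
  Delta = 5 * 1 mod 97 = 5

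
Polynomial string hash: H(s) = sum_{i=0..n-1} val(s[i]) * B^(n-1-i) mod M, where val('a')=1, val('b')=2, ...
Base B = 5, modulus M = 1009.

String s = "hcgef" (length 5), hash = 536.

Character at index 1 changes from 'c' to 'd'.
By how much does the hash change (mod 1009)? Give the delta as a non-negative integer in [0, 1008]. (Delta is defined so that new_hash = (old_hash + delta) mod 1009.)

Answer: 125

Derivation:
Delta formula: (val(new) - val(old)) * B^(n-1-k) mod M
  val('d') - val('c') = 4 - 3 = 1
  B^(n-1-k) = 5^3 mod 1009 = 125
  Delta = 1 * 125 mod 1009 = 125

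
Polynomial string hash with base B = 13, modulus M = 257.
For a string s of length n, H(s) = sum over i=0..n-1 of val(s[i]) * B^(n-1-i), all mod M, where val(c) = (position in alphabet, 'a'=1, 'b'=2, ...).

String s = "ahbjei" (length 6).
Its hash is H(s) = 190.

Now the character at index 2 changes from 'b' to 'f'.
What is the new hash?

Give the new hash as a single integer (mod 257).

Answer: 240

Derivation:
val('b') = 2, val('f') = 6
Position k = 2, exponent = n-1-k = 3
B^3 mod M = 13^3 mod 257 = 141
Delta = (6 - 2) * 141 mod 257 = 50
New hash = (190 + 50) mod 257 = 240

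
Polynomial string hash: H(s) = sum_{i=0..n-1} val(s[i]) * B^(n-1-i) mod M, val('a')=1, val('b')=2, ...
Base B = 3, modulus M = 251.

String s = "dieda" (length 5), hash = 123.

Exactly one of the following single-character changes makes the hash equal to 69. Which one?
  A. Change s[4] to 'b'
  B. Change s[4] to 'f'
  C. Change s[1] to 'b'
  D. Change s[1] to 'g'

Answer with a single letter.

Answer: D

Derivation:
Option A: s[4]='a'->'b', delta=(2-1)*3^0 mod 251 = 1, hash=123+1 mod 251 = 124
Option B: s[4]='a'->'f', delta=(6-1)*3^0 mod 251 = 5, hash=123+5 mod 251 = 128
Option C: s[1]='i'->'b', delta=(2-9)*3^3 mod 251 = 62, hash=123+62 mod 251 = 185
Option D: s[1]='i'->'g', delta=(7-9)*3^3 mod 251 = 197, hash=123+197 mod 251 = 69 <-- target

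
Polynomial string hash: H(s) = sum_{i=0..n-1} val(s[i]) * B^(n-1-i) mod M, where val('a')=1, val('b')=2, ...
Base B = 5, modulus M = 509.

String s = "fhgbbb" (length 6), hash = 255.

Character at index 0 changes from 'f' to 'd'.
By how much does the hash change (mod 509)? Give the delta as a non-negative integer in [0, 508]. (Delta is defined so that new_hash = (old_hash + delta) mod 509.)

Answer: 367

Derivation:
Delta formula: (val(new) - val(old)) * B^(n-1-k) mod M
  val('d') - val('f') = 4 - 6 = -2
  B^(n-1-k) = 5^5 mod 509 = 71
  Delta = -2 * 71 mod 509 = 367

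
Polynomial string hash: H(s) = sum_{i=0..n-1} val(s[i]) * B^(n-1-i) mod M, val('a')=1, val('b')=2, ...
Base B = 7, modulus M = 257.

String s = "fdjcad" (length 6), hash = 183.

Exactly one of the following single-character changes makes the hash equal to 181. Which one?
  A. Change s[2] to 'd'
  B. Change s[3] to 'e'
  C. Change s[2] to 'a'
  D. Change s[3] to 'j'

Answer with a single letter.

Option A: s[2]='j'->'d', delta=(4-10)*7^3 mod 257 = 255, hash=183+255 mod 257 = 181 <-- target
Option B: s[3]='c'->'e', delta=(5-3)*7^2 mod 257 = 98, hash=183+98 mod 257 = 24
Option C: s[2]='j'->'a', delta=(1-10)*7^3 mod 257 = 254, hash=183+254 mod 257 = 180
Option D: s[3]='c'->'j', delta=(10-3)*7^2 mod 257 = 86, hash=183+86 mod 257 = 12

Answer: A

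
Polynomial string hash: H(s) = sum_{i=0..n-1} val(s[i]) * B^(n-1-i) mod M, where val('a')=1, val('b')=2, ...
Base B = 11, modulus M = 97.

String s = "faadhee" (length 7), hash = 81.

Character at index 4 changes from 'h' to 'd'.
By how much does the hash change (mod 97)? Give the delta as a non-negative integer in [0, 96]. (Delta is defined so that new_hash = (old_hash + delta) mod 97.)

Delta formula: (val(new) - val(old)) * B^(n-1-k) mod M
  val('d') - val('h') = 4 - 8 = -4
  B^(n-1-k) = 11^2 mod 97 = 24
  Delta = -4 * 24 mod 97 = 1

Answer: 1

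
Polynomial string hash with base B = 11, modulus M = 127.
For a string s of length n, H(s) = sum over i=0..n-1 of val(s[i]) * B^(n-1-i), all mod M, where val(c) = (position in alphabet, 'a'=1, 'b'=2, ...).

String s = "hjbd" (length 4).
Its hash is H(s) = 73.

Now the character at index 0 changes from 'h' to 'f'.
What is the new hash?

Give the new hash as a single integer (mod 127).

val('h') = 8, val('f') = 6
Position k = 0, exponent = n-1-k = 3
B^3 mod M = 11^3 mod 127 = 61
Delta = (6 - 8) * 61 mod 127 = 5
New hash = (73 + 5) mod 127 = 78

Answer: 78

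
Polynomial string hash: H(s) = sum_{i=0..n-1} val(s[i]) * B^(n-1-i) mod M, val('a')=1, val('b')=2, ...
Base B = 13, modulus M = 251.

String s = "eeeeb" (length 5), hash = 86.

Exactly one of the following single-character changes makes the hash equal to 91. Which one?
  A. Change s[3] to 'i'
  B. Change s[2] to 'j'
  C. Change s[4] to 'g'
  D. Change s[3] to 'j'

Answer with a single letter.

Option A: s[3]='e'->'i', delta=(9-5)*13^1 mod 251 = 52, hash=86+52 mod 251 = 138
Option B: s[2]='e'->'j', delta=(10-5)*13^2 mod 251 = 92, hash=86+92 mod 251 = 178
Option C: s[4]='b'->'g', delta=(7-2)*13^0 mod 251 = 5, hash=86+5 mod 251 = 91 <-- target
Option D: s[3]='e'->'j', delta=(10-5)*13^1 mod 251 = 65, hash=86+65 mod 251 = 151

Answer: C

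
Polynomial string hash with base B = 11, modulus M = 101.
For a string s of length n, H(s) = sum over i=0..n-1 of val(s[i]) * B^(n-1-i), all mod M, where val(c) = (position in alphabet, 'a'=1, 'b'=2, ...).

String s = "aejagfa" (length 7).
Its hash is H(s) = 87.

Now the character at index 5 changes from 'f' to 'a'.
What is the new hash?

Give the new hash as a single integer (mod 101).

val('f') = 6, val('a') = 1
Position k = 5, exponent = n-1-k = 1
B^1 mod M = 11^1 mod 101 = 11
Delta = (1 - 6) * 11 mod 101 = 46
New hash = (87 + 46) mod 101 = 32

Answer: 32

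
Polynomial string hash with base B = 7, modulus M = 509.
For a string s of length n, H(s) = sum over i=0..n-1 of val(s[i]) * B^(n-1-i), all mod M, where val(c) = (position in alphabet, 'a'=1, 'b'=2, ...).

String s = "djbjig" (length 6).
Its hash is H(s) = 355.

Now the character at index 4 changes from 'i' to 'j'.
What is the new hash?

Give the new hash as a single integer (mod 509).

Answer: 362

Derivation:
val('i') = 9, val('j') = 10
Position k = 4, exponent = n-1-k = 1
B^1 mod M = 7^1 mod 509 = 7
Delta = (10 - 9) * 7 mod 509 = 7
New hash = (355 + 7) mod 509 = 362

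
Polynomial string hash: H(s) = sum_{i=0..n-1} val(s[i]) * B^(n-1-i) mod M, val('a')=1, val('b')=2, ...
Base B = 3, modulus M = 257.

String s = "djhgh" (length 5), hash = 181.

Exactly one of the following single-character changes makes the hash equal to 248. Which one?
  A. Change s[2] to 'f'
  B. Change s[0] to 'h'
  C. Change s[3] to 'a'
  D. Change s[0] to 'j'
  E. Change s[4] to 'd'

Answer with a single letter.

Option A: s[2]='h'->'f', delta=(6-8)*3^2 mod 257 = 239, hash=181+239 mod 257 = 163
Option B: s[0]='d'->'h', delta=(8-4)*3^4 mod 257 = 67, hash=181+67 mod 257 = 248 <-- target
Option C: s[3]='g'->'a', delta=(1-7)*3^1 mod 257 = 239, hash=181+239 mod 257 = 163
Option D: s[0]='d'->'j', delta=(10-4)*3^4 mod 257 = 229, hash=181+229 mod 257 = 153
Option E: s[4]='h'->'d', delta=(4-8)*3^0 mod 257 = 253, hash=181+253 mod 257 = 177

Answer: B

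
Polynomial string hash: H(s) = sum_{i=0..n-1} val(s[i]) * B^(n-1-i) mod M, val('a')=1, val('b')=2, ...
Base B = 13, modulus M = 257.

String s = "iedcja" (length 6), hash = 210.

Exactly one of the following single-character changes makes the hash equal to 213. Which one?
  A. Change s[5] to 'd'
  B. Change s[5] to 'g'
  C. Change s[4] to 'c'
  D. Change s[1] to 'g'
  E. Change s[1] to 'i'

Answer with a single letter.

Answer: A

Derivation:
Option A: s[5]='a'->'d', delta=(4-1)*13^0 mod 257 = 3, hash=210+3 mod 257 = 213 <-- target
Option B: s[5]='a'->'g', delta=(7-1)*13^0 mod 257 = 6, hash=210+6 mod 257 = 216
Option C: s[4]='j'->'c', delta=(3-10)*13^1 mod 257 = 166, hash=210+166 mod 257 = 119
Option D: s[1]='e'->'g', delta=(7-5)*13^4 mod 257 = 68, hash=210+68 mod 257 = 21
Option E: s[1]='e'->'i', delta=(9-5)*13^4 mod 257 = 136, hash=210+136 mod 257 = 89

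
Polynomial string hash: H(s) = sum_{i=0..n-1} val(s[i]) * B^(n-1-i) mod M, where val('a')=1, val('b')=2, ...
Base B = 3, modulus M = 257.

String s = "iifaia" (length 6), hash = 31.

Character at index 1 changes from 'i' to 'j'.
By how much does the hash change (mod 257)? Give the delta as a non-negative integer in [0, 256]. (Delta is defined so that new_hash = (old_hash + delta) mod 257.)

Delta formula: (val(new) - val(old)) * B^(n-1-k) mod M
  val('j') - val('i') = 10 - 9 = 1
  B^(n-1-k) = 3^4 mod 257 = 81
  Delta = 1 * 81 mod 257 = 81

Answer: 81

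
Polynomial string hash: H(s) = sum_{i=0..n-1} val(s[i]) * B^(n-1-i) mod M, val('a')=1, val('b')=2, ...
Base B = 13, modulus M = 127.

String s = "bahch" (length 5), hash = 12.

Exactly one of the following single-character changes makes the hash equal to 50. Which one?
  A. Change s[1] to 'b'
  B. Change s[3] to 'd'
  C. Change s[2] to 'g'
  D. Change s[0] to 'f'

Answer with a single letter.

Answer: A

Derivation:
Option A: s[1]='a'->'b', delta=(2-1)*13^3 mod 127 = 38, hash=12+38 mod 127 = 50 <-- target
Option B: s[3]='c'->'d', delta=(4-3)*13^1 mod 127 = 13, hash=12+13 mod 127 = 25
Option C: s[2]='h'->'g', delta=(7-8)*13^2 mod 127 = 85, hash=12+85 mod 127 = 97
Option D: s[0]='b'->'f', delta=(6-2)*13^4 mod 127 = 71, hash=12+71 mod 127 = 83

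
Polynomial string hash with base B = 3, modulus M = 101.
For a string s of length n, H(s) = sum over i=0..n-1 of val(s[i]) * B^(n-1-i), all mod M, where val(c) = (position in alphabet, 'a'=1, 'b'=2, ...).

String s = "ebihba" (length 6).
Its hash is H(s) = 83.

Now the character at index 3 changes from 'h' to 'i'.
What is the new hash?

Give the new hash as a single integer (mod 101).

val('h') = 8, val('i') = 9
Position k = 3, exponent = n-1-k = 2
B^2 mod M = 3^2 mod 101 = 9
Delta = (9 - 8) * 9 mod 101 = 9
New hash = (83 + 9) mod 101 = 92

Answer: 92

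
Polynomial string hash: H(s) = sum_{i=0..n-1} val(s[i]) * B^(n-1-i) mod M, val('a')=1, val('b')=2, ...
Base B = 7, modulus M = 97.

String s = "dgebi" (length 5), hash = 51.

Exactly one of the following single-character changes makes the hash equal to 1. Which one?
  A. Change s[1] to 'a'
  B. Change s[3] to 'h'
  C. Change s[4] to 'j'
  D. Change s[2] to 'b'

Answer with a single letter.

Answer: D

Derivation:
Option A: s[1]='g'->'a', delta=(1-7)*7^3 mod 97 = 76, hash=51+76 mod 97 = 30
Option B: s[3]='b'->'h', delta=(8-2)*7^1 mod 97 = 42, hash=51+42 mod 97 = 93
Option C: s[4]='i'->'j', delta=(10-9)*7^0 mod 97 = 1, hash=51+1 mod 97 = 52
Option D: s[2]='e'->'b', delta=(2-5)*7^2 mod 97 = 47, hash=51+47 mod 97 = 1 <-- target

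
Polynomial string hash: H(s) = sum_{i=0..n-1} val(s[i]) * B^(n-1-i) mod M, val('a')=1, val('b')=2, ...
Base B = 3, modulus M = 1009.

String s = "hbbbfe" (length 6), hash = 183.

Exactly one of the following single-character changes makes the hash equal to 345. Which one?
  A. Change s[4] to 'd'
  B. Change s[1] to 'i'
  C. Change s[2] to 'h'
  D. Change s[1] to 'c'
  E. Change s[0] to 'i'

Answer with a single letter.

Answer: C

Derivation:
Option A: s[4]='f'->'d', delta=(4-6)*3^1 mod 1009 = 1003, hash=183+1003 mod 1009 = 177
Option B: s[1]='b'->'i', delta=(9-2)*3^4 mod 1009 = 567, hash=183+567 mod 1009 = 750
Option C: s[2]='b'->'h', delta=(8-2)*3^3 mod 1009 = 162, hash=183+162 mod 1009 = 345 <-- target
Option D: s[1]='b'->'c', delta=(3-2)*3^4 mod 1009 = 81, hash=183+81 mod 1009 = 264
Option E: s[0]='h'->'i', delta=(9-8)*3^5 mod 1009 = 243, hash=183+243 mod 1009 = 426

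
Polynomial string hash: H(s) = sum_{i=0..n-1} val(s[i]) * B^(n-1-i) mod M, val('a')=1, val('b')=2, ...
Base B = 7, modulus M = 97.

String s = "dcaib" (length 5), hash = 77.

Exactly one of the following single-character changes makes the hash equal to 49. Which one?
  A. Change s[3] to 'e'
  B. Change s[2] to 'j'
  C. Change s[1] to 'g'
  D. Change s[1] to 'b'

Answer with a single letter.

Option A: s[3]='i'->'e', delta=(5-9)*7^1 mod 97 = 69, hash=77+69 mod 97 = 49 <-- target
Option B: s[2]='a'->'j', delta=(10-1)*7^2 mod 97 = 53, hash=77+53 mod 97 = 33
Option C: s[1]='c'->'g', delta=(7-3)*7^3 mod 97 = 14, hash=77+14 mod 97 = 91
Option D: s[1]='c'->'b', delta=(2-3)*7^3 mod 97 = 45, hash=77+45 mod 97 = 25

Answer: A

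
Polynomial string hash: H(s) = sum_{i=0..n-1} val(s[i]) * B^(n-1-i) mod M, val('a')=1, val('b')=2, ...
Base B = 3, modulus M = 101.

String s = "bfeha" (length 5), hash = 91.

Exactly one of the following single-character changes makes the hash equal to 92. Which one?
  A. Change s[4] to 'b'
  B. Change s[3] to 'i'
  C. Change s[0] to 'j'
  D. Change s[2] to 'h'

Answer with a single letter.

Answer: A

Derivation:
Option A: s[4]='a'->'b', delta=(2-1)*3^0 mod 101 = 1, hash=91+1 mod 101 = 92 <-- target
Option B: s[3]='h'->'i', delta=(9-8)*3^1 mod 101 = 3, hash=91+3 mod 101 = 94
Option C: s[0]='b'->'j', delta=(10-2)*3^4 mod 101 = 42, hash=91+42 mod 101 = 32
Option D: s[2]='e'->'h', delta=(8-5)*3^2 mod 101 = 27, hash=91+27 mod 101 = 17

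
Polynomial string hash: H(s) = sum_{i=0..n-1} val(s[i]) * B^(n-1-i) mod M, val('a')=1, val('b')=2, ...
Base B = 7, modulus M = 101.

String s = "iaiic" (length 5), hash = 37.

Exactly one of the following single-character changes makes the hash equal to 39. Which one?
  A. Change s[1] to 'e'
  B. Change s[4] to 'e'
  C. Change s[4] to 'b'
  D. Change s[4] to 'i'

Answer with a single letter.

Option A: s[1]='a'->'e', delta=(5-1)*7^3 mod 101 = 59, hash=37+59 mod 101 = 96
Option B: s[4]='c'->'e', delta=(5-3)*7^0 mod 101 = 2, hash=37+2 mod 101 = 39 <-- target
Option C: s[4]='c'->'b', delta=(2-3)*7^0 mod 101 = 100, hash=37+100 mod 101 = 36
Option D: s[4]='c'->'i', delta=(9-3)*7^0 mod 101 = 6, hash=37+6 mod 101 = 43

Answer: B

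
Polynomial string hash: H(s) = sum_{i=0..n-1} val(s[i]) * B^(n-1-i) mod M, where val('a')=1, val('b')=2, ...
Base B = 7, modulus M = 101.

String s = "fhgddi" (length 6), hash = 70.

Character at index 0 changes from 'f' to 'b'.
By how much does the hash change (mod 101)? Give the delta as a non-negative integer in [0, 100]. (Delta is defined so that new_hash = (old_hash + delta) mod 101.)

Answer: 38

Derivation:
Delta formula: (val(new) - val(old)) * B^(n-1-k) mod M
  val('b') - val('f') = 2 - 6 = -4
  B^(n-1-k) = 7^5 mod 101 = 41
  Delta = -4 * 41 mod 101 = 38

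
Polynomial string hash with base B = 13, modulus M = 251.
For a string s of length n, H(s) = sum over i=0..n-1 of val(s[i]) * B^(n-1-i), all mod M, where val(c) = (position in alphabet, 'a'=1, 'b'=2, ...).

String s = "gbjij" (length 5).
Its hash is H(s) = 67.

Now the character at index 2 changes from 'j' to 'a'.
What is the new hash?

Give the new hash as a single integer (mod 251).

val('j') = 10, val('a') = 1
Position k = 2, exponent = n-1-k = 2
B^2 mod M = 13^2 mod 251 = 169
Delta = (1 - 10) * 169 mod 251 = 236
New hash = (67 + 236) mod 251 = 52

Answer: 52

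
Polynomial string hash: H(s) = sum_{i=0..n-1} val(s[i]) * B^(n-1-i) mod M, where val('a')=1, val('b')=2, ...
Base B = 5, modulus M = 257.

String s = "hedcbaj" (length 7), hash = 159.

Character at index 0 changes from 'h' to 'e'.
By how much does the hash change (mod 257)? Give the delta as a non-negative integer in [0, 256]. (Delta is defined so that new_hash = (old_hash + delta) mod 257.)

Delta formula: (val(new) - val(old)) * B^(n-1-k) mod M
  val('e') - val('h') = 5 - 8 = -3
  B^(n-1-k) = 5^6 mod 257 = 205
  Delta = -3 * 205 mod 257 = 156

Answer: 156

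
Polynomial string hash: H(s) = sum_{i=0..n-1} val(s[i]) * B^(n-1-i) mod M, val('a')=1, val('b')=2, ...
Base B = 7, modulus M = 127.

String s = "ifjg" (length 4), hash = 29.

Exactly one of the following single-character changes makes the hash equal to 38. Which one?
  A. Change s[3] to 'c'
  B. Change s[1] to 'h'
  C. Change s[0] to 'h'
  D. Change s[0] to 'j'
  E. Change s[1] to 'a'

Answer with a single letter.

Answer: E

Derivation:
Option A: s[3]='g'->'c', delta=(3-7)*7^0 mod 127 = 123, hash=29+123 mod 127 = 25
Option B: s[1]='f'->'h', delta=(8-6)*7^2 mod 127 = 98, hash=29+98 mod 127 = 0
Option C: s[0]='i'->'h', delta=(8-9)*7^3 mod 127 = 38, hash=29+38 mod 127 = 67
Option D: s[0]='i'->'j', delta=(10-9)*7^3 mod 127 = 89, hash=29+89 mod 127 = 118
Option E: s[1]='f'->'a', delta=(1-6)*7^2 mod 127 = 9, hash=29+9 mod 127 = 38 <-- target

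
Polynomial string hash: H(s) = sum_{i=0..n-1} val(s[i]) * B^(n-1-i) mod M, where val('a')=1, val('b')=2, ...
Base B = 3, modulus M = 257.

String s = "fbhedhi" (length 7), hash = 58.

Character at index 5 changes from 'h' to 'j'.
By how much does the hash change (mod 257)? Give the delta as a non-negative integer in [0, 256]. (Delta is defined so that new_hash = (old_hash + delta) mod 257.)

Answer: 6

Derivation:
Delta formula: (val(new) - val(old)) * B^(n-1-k) mod M
  val('j') - val('h') = 10 - 8 = 2
  B^(n-1-k) = 3^1 mod 257 = 3
  Delta = 2 * 3 mod 257 = 6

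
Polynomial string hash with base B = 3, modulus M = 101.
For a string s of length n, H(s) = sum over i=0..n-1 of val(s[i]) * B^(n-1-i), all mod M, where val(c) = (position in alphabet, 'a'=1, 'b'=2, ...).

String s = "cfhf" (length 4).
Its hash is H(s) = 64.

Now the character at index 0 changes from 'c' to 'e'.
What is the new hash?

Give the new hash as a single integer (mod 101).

Answer: 17

Derivation:
val('c') = 3, val('e') = 5
Position k = 0, exponent = n-1-k = 3
B^3 mod M = 3^3 mod 101 = 27
Delta = (5 - 3) * 27 mod 101 = 54
New hash = (64 + 54) mod 101 = 17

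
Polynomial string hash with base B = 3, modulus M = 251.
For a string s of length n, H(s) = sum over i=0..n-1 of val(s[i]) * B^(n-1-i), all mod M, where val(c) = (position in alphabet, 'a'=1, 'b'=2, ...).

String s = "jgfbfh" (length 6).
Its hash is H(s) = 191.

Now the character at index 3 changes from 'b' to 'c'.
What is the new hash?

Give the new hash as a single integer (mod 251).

val('b') = 2, val('c') = 3
Position k = 3, exponent = n-1-k = 2
B^2 mod M = 3^2 mod 251 = 9
Delta = (3 - 2) * 9 mod 251 = 9
New hash = (191 + 9) mod 251 = 200

Answer: 200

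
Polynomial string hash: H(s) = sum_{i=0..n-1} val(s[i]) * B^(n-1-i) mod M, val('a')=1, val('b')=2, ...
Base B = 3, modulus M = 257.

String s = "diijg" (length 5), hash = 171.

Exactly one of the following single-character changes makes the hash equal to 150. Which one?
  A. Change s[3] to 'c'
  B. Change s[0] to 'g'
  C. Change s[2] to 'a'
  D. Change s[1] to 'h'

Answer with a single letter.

Answer: A

Derivation:
Option A: s[3]='j'->'c', delta=(3-10)*3^1 mod 257 = 236, hash=171+236 mod 257 = 150 <-- target
Option B: s[0]='d'->'g', delta=(7-4)*3^4 mod 257 = 243, hash=171+243 mod 257 = 157
Option C: s[2]='i'->'a', delta=(1-9)*3^2 mod 257 = 185, hash=171+185 mod 257 = 99
Option D: s[1]='i'->'h', delta=(8-9)*3^3 mod 257 = 230, hash=171+230 mod 257 = 144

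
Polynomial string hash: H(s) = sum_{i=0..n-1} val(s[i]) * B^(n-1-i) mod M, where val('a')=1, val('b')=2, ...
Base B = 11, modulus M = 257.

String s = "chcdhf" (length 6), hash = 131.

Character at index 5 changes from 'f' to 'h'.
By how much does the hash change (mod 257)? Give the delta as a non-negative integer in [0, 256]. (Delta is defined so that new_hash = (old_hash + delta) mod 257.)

Delta formula: (val(new) - val(old)) * B^(n-1-k) mod M
  val('h') - val('f') = 8 - 6 = 2
  B^(n-1-k) = 11^0 mod 257 = 1
  Delta = 2 * 1 mod 257 = 2

Answer: 2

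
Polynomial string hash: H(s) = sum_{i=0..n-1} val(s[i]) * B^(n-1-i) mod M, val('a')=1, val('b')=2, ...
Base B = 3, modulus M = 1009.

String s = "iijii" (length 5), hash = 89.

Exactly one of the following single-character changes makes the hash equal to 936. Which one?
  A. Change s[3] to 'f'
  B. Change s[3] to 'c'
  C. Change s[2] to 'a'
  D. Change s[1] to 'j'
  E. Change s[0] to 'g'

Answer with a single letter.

Answer: E

Derivation:
Option A: s[3]='i'->'f', delta=(6-9)*3^1 mod 1009 = 1000, hash=89+1000 mod 1009 = 80
Option B: s[3]='i'->'c', delta=(3-9)*3^1 mod 1009 = 991, hash=89+991 mod 1009 = 71
Option C: s[2]='j'->'a', delta=(1-10)*3^2 mod 1009 = 928, hash=89+928 mod 1009 = 8
Option D: s[1]='i'->'j', delta=(10-9)*3^3 mod 1009 = 27, hash=89+27 mod 1009 = 116
Option E: s[0]='i'->'g', delta=(7-9)*3^4 mod 1009 = 847, hash=89+847 mod 1009 = 936 <-- target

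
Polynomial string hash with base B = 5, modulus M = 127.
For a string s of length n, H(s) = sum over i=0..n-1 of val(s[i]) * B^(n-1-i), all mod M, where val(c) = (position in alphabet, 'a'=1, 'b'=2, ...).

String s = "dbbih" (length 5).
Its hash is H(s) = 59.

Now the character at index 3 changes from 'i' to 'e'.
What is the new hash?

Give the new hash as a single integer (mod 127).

val('i') = 9, val('e') = 5
Position k = 3, exponent = n-1-k = 1
B^1 mod M = 5^1 mod 127 = 5
Delta = (5 - 9) * 5 mod 127 = 107
New hash = (59 + 107) mod 127 = 39

Answer: 39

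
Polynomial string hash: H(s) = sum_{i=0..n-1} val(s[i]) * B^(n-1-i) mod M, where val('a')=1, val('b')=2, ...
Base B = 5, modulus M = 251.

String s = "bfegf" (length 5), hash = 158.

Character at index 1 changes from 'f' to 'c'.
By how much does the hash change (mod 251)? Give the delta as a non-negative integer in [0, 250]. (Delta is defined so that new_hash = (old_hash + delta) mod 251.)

Delta formula: (val(new) - val(old)) * B^(n-1-k) mod M
  val('c') - val('f') = 3 - 6 = -3
  B^(n-1-k) = 5^3 mod 251 = 125
  Delta = -3 * 125 mod 251 = 127

Answer: 127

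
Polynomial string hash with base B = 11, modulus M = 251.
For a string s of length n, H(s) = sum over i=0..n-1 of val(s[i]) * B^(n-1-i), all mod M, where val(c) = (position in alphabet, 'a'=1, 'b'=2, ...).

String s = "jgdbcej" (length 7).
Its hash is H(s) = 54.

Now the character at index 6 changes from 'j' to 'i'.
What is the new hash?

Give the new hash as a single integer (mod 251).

Answer: 53

Derivation:
val('j') = 10, val('i') = 9
Position k = 6, exponent = n-1-k = 0
B^0 mod M = 11^0 mod 251 = 1
Delta = (9 - 10) * 1 mod 251 = 250
New hash = (54 + 250) mod 251 = 53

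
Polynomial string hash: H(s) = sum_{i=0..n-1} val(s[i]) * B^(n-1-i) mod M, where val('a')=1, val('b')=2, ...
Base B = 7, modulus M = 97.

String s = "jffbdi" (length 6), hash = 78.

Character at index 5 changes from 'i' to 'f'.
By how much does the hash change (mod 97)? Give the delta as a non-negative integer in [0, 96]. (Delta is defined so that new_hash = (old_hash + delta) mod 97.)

Answer: 94

Derivation:
Delta formula: (val(new) - val(old)) * B^(n-1-k) mod M
  val('f') - val('i') = 6 - 9 = -3
  B^(n-1-k) = 7^0 mod 97 = 1
  Delta = -3 * 1 mod 97 = 94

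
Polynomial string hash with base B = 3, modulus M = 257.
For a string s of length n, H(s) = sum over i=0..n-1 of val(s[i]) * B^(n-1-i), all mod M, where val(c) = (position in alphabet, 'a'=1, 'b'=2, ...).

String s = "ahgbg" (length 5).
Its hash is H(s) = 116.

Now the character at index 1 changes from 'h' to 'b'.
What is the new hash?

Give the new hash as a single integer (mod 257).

Answer: 211

Derivation:
val('h') = 8, val('b') = 2
Position k = 1, exponent = n-1-k = 3
B^3 mod M = 3^3 mod 257 = 27
Delta = (2 - 8) * 27 mod 257 = 95
New hash = (116 + 95) mod 257 = 211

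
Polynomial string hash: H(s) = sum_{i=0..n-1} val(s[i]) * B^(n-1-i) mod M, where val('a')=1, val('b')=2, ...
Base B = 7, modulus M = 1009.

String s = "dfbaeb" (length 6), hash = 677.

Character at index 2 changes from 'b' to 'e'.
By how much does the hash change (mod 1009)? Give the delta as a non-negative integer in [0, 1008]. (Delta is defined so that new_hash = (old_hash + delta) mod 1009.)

Answer: 20

Derivation:
Delta formula: (val(new) - val(old)) * B^(n-1-k) mod M
  val('e') - val('b') = 5 - 2 = 3
  B^(n-1-k) = 7^3 mod 1009 = 343
  Delta = 3 * 343 mod 1009 = 20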